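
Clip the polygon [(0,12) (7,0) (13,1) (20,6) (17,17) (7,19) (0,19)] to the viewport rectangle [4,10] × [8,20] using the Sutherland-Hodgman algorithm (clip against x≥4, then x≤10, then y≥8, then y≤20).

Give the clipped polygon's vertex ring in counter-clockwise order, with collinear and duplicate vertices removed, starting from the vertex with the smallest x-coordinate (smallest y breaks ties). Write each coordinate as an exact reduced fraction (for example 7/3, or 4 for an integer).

Clipped polygon: [(4,8) (10,8) (10,92/5) (7,19) (4,19)]

1. After x ≥ 4: [(4,36/7) (7,0) (13,1) (20,6) (17,17) (7,19) (4,19)]
2. After x ≤ 10: [(4,36/7) (7,0) (10,1/2) (10,92/5) (7,19) (4,19)]
3. After y ≥ 8: [(4,8) (10,8) (10,92/5) (7,19) (4,19)]
4. After y ≤ 20: [(4,8) (10,8) (10,92/5) (7,19) (4,19)]
5. Canonical ring: [(4,8) (10,8) (10,92/5) (7,19) (4,19)]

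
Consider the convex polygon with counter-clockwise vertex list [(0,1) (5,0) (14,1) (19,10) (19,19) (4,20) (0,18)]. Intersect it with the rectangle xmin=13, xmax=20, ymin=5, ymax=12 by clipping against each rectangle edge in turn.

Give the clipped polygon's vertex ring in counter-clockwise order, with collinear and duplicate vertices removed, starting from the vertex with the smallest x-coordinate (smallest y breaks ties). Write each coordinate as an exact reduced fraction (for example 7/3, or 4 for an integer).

Clipped polygon: [(13,5) (146/9,5) (19,10) (19,12) (13,12)]

1. After x ≥ 13: [(13,8/9) (14,1) (19,10) (19,19) (13,97/5)]
2. After x ≤ 20: [(13,8/9) (14,1) (19,10) (19,19) (13,97/5)]
3. After y ≥ 5: [(13,5) (146/9,5) (19,10) (19,19) (13,97/5)]
4. After y ≤ 12: [(13,12) (13,5) (146/9,5) (19,10) (19,12)]
5. Canonical ring: [(13,5) (146/9,5) (19,10) (19,12) (13,12)]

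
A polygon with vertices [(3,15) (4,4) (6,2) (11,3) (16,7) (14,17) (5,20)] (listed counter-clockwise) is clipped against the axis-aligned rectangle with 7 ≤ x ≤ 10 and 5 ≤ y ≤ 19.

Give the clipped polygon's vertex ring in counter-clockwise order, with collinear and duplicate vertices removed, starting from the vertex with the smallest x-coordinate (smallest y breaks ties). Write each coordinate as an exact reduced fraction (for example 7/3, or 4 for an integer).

Clipped polygon: [(7,5) (10,5) (10,55/3) (8,19) (7,19)]

1. After x ≥ 7: [(7,11/5) (11,3) (16,7) (14,17) (7,58/3)]
2. After x ≤ 10: [(7,11/5) (10,14/5) (10,55/3) (7,58/3)]
3. After y ≥ 5: [(7,5) (10,5) (10,55/3) (7,58/3)]
4. After y ≤ 19: [(7,19) (7,5) (10,5) (10,55/3) (8,19)]
5. Canonical ring: [(7,5) (10,5) (10,55/3) (8,19) (7,19)]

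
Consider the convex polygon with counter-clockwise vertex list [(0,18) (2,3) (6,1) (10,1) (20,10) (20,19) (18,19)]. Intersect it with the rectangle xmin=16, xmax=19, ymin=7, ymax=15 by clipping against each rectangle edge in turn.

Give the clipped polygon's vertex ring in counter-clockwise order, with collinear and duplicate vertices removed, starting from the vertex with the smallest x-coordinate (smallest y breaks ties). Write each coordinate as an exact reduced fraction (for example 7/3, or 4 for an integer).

1. After x ≥ 16: [(16,170/9) (16,32/5) (20,10) (20,19) (18,19)]
2. After x ≤ 19: [(16,170/9) (16,32/5) (19,91/10) (19,19) (18,19)]
3. After y ≥ 7: [(16,170/9) (16,7) (50/3,7) (19,91/10) (19,19) (18,19)]
4. After y ≤ 15: [(16,15) (16,7) (50/3,7) (19,91/10) (19,15)]
5. Canonical ring: [(16,7) (50/3,7) (19,91/10) (19,15) (16,15)]

Clipped polygon: [(16,7) (50/3,7) (19,91/10) (19,15) (16,15)]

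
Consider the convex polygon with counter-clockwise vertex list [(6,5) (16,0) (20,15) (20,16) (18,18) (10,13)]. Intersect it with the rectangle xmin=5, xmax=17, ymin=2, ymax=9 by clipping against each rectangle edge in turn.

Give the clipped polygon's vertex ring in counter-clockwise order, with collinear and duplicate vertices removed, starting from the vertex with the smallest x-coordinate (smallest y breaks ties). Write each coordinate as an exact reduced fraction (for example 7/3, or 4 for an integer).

1. After x ≥ 5: [(6,5) (16,0) (20,15) (20,16) (18,18) (10,13)]
2. After x ≤ 17: [(6,5) (16,0) (17,15/4) (17,139/8) (10,13)]
3. After y ≥ 2: [(6,5) (12,2) (248/15,2) (17,15/4) (17,139/8) (10,13)]
4. After y ≤ 9: [(8,9) (6,5) (12,2) (248/15,2) (17,15/4) (17,9)]
5. Canonical ring: [(6,5) (12,2) (248/15,2) (17,15/4) (17,9) (8,9)]

Clipped polygon: [(6,5) (12,2) (248/15,2) (17,15/4) (17,9) (8,9)]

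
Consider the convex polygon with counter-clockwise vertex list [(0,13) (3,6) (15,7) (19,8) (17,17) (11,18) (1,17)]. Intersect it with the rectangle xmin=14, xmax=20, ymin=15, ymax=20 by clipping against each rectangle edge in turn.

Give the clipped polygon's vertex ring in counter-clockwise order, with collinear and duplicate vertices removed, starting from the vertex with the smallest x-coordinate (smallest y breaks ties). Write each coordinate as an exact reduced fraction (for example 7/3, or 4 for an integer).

1. After x ≥ 14: [(14,83/12) (15,7) (19,8) (17,17) (14,35/2)]
2. After x ≤ 20: [(14,83/12) (15,7) (19,8) (17,17) (14,35/2)]
3. After y ≥ 15: [(14,15) (157/9,15) (17,17) (14,35/2)]
4. After y ≤ 20: [(14,15) (157/9,15) (17,17) (14,35/2)]
5. Canonical ring: [(14,15) (157/9,15) (17,17) (14,35/2)]

Clipped polygon: [(14,15) (157/9,15) (17,17) (14,35/2)]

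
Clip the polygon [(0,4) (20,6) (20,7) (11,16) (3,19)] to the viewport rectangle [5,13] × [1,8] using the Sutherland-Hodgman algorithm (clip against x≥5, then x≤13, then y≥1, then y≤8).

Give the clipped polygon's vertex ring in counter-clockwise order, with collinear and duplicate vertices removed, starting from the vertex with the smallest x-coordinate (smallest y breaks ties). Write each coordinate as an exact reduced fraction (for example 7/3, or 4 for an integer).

1. After x ≥ 5: [(5,9/2) (20,6) (20,7) (11,16) (5,73/4)]
2. After x ≤ 13: [(5,9/2) (13,53/10) (13,14) (11,16) (5,73/4)]
3. After y ≥ 1: [(5,9/2) (13,53/10) (13,14) (11,16) (5,73/4)]
4. After y ≤ 8: [(5,8) (5,9/2) (13,53/10) (13,8)]
5. Canonical ring: [(5,9/2) (13,53/10) (13,8) (5,8)]

Clipped polygon: [(5,9/2) (13,53/10) (13,8) (5,8)]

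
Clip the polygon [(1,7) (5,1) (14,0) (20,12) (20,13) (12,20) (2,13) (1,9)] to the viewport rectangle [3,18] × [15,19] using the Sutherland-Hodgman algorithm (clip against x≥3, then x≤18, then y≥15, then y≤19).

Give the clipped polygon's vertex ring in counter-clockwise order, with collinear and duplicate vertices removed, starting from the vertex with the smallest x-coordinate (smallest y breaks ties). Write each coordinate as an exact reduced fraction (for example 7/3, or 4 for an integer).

Clipped polygon: [(34/7,15) (124/7,15) (92/7,19) (74/7,19)]

1. After x ≥ 3: [(3,4) (5,1) (14,0) (20,12) (20,13) (12,20) (3,137/10)]
2. After x ≤ 18: [(3,4) (5,1) (14,0) (18,8) (18,59/4) (12,20) (3,137/10)]
3. After y ≥ 15: [(124/7,15) (12,20) (34/7,15)]
4. After y ≤ 19: [(124/7,15) (92/7,19) (74/7,19) (34/7,15)]
5. Canonical ring: [(34/7,15) (124/7,15) (92/7,19) (74/7,19)]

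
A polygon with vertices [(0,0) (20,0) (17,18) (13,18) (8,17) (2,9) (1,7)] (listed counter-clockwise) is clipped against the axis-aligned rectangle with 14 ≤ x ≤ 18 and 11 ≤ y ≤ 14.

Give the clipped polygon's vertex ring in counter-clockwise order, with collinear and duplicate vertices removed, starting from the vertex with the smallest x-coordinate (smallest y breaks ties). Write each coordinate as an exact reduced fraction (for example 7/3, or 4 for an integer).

1. After x ≥ 14: [(14,0) (20,0) (17,18) (14,18)]
2. After x ≤ 18: [(14,0) (18,0) (18,12) (17,18) (14,18)]
3. After y ≥ 11: [(14,11) (18,11) (18,12) (17,18) (14,18)]
4. After y ≤ 14: [(14,14) (14,11) (18,11) (18,12) (53/3,14)]
5. Canonical ring: [(14,11) (18,11) (18,12) (53/3,14) (14,14)]

Clipped polygon: [(14,11) (18,11) (18,12) (53/3,14) (14,14)]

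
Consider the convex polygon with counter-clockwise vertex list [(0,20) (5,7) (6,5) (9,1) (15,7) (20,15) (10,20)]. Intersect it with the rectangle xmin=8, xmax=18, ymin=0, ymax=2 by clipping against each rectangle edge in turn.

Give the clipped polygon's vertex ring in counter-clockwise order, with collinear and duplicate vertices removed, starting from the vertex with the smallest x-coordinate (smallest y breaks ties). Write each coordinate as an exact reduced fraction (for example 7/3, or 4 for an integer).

1. After x ≥ 8: [(8,20) (8,7/3) (9,1) (15,7) (20,15) (10,20)]
2. After x ≤ 18: [(8,20) (8,7/3) (9,1) (15,7) (18,59/5) (18,16) (10,20)]
3. After y ≥ 0: [(8,20) (8,7/3) (9,1) (15,7) (18,59/5) (18,16) (10,20)]
4. After y ≤ 2: [(33/4,2) (9,1) (10,2)]
5. Canonical ring: [(33/4,2) (9,1) (10,2)]

Clipped polygon: [(33/4,2) (9,1) (10,2)]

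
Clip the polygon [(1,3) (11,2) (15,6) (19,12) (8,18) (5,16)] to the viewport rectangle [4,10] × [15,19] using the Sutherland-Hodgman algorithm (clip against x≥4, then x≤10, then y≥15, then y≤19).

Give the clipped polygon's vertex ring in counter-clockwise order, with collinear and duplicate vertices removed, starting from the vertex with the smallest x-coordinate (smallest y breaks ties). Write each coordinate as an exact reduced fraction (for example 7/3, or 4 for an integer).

1. After x ≥ 4: [(4,51/4) (4,27/10) (11,2) (15,6) (19,12) (8,18) (5,16)]
2. After x ≤ 10: [(4,51/4) (4,27/10) (10,21/10) (10,186/11) (8,18) (5,16)]
3. After y ≥ 15: [(61/13,15) (10,15) (10,186/11) (8,18) (5,16)]
4. After y ≤ 19: [(61/13,15) (10,15) (10,186/11) (8,18) (5,16)]
5. Canonical ring: [(61/13,15) (10,15) (10,186/11) (8,18) (5,16)]

Clipped polygon: [(61/13,15) (10,15) (10,186/11) (8,18) (5,16)]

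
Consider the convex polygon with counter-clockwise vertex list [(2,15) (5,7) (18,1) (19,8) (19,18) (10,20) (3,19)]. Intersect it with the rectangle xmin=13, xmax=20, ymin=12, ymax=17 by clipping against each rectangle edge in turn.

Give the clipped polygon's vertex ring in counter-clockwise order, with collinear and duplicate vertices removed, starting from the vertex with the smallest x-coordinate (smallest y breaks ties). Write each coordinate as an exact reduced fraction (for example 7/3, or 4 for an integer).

Clipped polygon: [(13,12) (19,12) (19,17) (13,17)]

1. After x ≥ 13: [(13,43/13) (18,1) (19,8) (19,18) (13,58/3)]
2. After x ≤ 20: [(13,43/13) (18,1) (19,8) (19,18) (13,58/3)]
3. After y ≥ 12: [(13,12) (19,12) (19,18) (13,58/3)]
4. After y ≤ 17: [(13,17) (13,12) (19,12) (19,17)]
5. Canonical ring: [(13,12) (19,12) (19,17) (13,17)]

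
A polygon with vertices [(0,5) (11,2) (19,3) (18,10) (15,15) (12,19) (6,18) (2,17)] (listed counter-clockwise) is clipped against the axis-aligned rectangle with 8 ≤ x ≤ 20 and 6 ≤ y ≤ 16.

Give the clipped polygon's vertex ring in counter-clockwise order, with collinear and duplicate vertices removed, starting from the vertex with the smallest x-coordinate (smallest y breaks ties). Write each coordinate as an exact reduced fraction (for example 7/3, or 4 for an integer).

Clipped polygon: [(8,6) (130/7,6) (18,10) (15,15) (57/4,16) (8,16)]

1. After x ≥ 8: [(8,31/11) (11,2) (19,3) (18,10) (15,15) (12,19) (8,55/3)]
2. After x ≤ 20: [(8,31/11) (11,2) (19,3) (18,10) (15,15) (12,19) (8,55/3)]
3. After y ≥ 6: [(8,6) (130/7,6) (18,10) (15,15) (12,19) (8,55/3)]
4. After y ≤ 16: [(8,16) (8,6) (130/7,6) (18,10) (15,15) (57/4,16)]
5. Canonical ring: [(8,6) (130/7,6) (18,10) (15,15) (57/4,16) (8,16)]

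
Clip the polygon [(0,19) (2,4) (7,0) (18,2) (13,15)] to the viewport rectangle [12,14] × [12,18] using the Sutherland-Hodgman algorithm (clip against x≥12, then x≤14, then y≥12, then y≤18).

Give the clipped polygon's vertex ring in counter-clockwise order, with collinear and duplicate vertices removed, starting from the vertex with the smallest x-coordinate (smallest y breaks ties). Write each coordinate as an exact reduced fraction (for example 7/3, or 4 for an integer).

1. After x ≥ 12: [(12,199/13) (12,10/11) (18,2) (13,15)]
2. After x ≤ 14: [(12,199/13) (12,10/11) (14,14/11) (14,62/5) (13,15)]
3. After y ≥ 12: [(12,199/13) (12,12) (14,12) (14,62/5) (13,15)]
4. After y ≤ 18: [(12,199/13) (12,12) (14,12) (14,62/5) (13,15)]
5. Canonical ring: [(12,12) (14,12) (14,62/5) (13,15) (12,199/13)]

Clipped polygon: [(12,12) (14,12) (14,62/5) (13,15) (12,199/13)]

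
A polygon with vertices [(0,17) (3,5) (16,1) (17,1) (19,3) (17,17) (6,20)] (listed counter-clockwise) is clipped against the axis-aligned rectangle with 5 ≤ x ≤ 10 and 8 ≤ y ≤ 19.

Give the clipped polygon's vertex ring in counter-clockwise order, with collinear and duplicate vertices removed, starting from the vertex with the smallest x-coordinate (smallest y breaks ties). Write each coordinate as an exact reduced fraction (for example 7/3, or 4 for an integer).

1. After x ≥ 5: [(5,39/2) (5,57/13) (16,1) (17,1) (19,3) (17,17) (6,20)]
2. After x ≤ 10: [(5,39/2) (5,57/13) (10,37/13) (10,208/11) (6,20)]
3. After y ≥ 8: [(5,39/2) (5,8) (10,8) (10,208/11) (6,20)]
4. After y ≤ 19: [(5,19) (5,8) (10,8) (10,208/11) (29/3,19)]
5. Canonical ring: [(5,8) (10,8) (10,208/11) (29/3,19) (5,19)]

Clipped polygon: [(5,8) (10,8) (10,208/11) (29/3,19) (5,19)]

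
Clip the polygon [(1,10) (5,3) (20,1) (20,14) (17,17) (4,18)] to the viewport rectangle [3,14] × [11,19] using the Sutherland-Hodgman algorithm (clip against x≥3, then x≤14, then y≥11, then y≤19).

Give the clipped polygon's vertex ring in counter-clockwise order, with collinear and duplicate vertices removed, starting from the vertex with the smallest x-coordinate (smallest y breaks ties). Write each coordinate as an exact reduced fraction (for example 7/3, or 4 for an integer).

1. After x ≥ 3: [(3,46/3) (3,13/2) (5,3) (20,1) (20,14) (17,17) (4,18)]
2. After x ≤ 14: [(3,46/3) (3,13/2) (5,3) (14,9/5) (14,224/13) (4,18)]
3. After y ≥ 11: [(3,46/3) (3,11) (14,11) (14,224/13) (4,18)]
4. After y ≤ 19: [(3,46/3) (3,11) (14,11) (14,224/13) (4,18)]
5. Canonical ring: [(3,11) (14,11) (14,224/13) (4,18) (3,46/3)]

Clipped polygon: [(3,11) (14,11) (14,224/13) (4,18) (3,46/3)]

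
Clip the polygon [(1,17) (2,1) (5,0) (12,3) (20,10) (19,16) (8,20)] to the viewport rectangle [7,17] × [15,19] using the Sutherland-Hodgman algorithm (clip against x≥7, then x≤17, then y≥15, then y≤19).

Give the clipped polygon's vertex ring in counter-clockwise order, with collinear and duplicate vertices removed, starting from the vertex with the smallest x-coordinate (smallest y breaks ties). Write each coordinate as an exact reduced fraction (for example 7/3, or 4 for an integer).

1. After x ≥ 7: [(7,137/7) (7,6/7) (12,3) (20,10) (19,16) (8,20)]
2. After x ≤ 17: [(7,137/7) (7,6/7) (12,3) (17,59/8) (17,184/11) (8,20)]
3. After y ≥ 15: [(7,137/7) (7,15) (17,15) (17,184/11) (8,20)]
4. After y ≤ 19: [(7,19) (7,15) (17,15) (17,184/11) (43/4,19)]
5. Canonical ring: [(7,15) (17,15) (17,184/11) (43/4,19) (7,19)]

Clipped polygon: [(7,15) (17,15) (17,184/11) (43/4,19) (7,19)]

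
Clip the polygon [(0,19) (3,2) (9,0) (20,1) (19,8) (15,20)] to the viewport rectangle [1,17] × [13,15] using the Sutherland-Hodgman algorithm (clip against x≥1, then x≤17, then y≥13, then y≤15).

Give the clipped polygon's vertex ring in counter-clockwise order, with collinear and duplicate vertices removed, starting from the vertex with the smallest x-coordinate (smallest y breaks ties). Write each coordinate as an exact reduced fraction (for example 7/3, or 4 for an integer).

Clipped polygon: [(1,40/3) (18/17,13) (17,13) (17,14) (50/3,15) (1,15)]

1. After x ≥ 1: [(1,286/15) (1,40/3) (3,2) (9,0) (20,1) (19,8) (15,20)]
2. After x ≤ 17: [(1,286/15) (1,40/3) (3,2) (9,0) (17,8/11) (17,14) (15,20)]
3. After y ≥ 13: [(1,286/15) (1,40/3) (18/17,13) (17,13) (17,14) (15,20)]
4. After y ≤ 15: [(1,15) (1,40/3) (18/17,13) (17,13) (17,14) (50/3,15)]
5. Canonical ring: [(1,40/3) (18/17,13) (17,13) (17,14) (50/3,15) (1,15)]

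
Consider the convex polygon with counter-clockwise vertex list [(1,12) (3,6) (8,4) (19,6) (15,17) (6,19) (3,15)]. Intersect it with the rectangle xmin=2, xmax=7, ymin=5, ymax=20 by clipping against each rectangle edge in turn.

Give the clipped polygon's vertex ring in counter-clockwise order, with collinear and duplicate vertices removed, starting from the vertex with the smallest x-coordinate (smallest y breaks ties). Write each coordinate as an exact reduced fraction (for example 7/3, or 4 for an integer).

1. After x ≥ 2: [(2,27/2) (2,9) (3,6) (8,4) (19,6) (15,17) (6,19) (3,15)]
2. After x ≤ 7: [(2,27/2) (2,9) (3,6) (7,22/5) (7,169/9) (6,19) (3,15)]
3. After y ≥ 5: [(2,27/2) (2,9) (3,6) (11/2,5) (7,5) (7,169/9) (6,19) (3,15)]
4. After y ≤ 20: [(2,27/2) (2,9) (3,6) (11/2,5) (7,5) (7,169/9) (6,19) (3,15)]
5. Canonical ring: [(2,9) (3,6) (11/2,5) (7,5) (7,169/9) (6,19) (3,15) (2,27/2)]

Clipped polygon: [(2,9) (3,6) (11/2,5) (7,5) (7,169/9) (6,19) (3,15) (2,27/2)]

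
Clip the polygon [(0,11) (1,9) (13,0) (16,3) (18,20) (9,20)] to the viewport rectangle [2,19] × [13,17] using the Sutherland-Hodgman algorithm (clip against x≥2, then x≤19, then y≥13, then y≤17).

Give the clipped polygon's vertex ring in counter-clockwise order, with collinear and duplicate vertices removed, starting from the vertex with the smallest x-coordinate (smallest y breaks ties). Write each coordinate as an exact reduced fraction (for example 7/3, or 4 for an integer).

1. After x ≥ 2: [(2,13) (2,33/4) (13,0) (16,3) (18,20) (9,20)]
2. After x ≤ 19: [(2,13) (2,33/4) (13,0) (16,3) (18,20) (9,20)]
3. After y ≥ 13: [(2,13) (2,13) (292/17,13) (18,20) (9,20)]
4. After y ≤ 17: [(6,17) (2,13) (2,13) (292/17,13) (300/17,17)]
5. Canonical ring: [(2,13) (292/17,13) (300/17,17) (6,17)]

Clipped polygon: [(2,13) (292/17,13) (300/17,17) (6,17)]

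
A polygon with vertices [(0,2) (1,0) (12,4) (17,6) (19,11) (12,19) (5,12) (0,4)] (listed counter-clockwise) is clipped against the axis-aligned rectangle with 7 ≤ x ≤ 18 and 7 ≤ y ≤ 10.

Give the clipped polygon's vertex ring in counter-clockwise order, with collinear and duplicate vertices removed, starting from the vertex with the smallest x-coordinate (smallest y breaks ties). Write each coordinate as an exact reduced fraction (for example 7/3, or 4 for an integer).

Clipped polygon: [(7,7) (87/5,7) (18,17/2) (18,10) (7,10)]

1. After x ≥ 7: [(7,24/11) (12,4) (17,6) (19,11) (12,19) (7,14)]
2. After x ≤ 18: [(7,24/11) (12,4) (17,6) (18,17/2) (18,85/7) (12,19) (7,14)]
3. After y ≥ 7: [(7,7) (87/5,7) (18,17/2) (18,85/7) (12,19) (7,14)]
4. After y ≤ 10: [(7,10) (7,7) (87/5,7) (18,17/2) (18,10)]
5. Canonical ring: [(7,7) (87/5,7) (18,17/2) (18,10) (7,10)]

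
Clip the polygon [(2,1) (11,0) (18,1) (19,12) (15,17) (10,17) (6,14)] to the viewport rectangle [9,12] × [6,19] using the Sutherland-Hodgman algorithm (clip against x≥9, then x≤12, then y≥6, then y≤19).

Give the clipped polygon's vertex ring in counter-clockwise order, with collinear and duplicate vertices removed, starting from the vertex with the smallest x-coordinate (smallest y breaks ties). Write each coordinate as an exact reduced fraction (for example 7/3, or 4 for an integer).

Clipped polygon: [(9,6) (12,6) (12,17) (10,17) (9,65/4)]

1. After x ≥ 9: [(9,2/9) (11,0) (18,1) (19,12) (15,17) (10,17) (9,65/4)]
2. After x ≤ 12: [(9,2/9) (11,0) (12,1/7) (12,17) (10,17) (9,65/4)]
3. After y ≥ 6: [(9,6) (12,6) (12,17) (10,17) (9,65/4)]
4. After y ≤ 19: [(9,6) (12,6) (12,17) (10,17) (9,65/4)]
5. Canonical ring: [(9,6) (12,6) (12,17) (10,17) (9,65/4)]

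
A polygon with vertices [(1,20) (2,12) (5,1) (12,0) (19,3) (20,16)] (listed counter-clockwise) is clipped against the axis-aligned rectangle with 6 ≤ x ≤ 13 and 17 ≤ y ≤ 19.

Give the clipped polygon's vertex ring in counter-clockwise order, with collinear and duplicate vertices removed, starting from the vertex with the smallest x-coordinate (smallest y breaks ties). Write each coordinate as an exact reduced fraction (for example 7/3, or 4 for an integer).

Clipped polygon: [(6,17) (13,17) (13,332/19) (6,360/19)]

1. After x ≥ 6: [(6,360/19) (6,6/7) (12,0) (19,3) (20,16)]
2. After x ≤ 13: [(13,332/19) (6,360/19) (6,6/7) (12,0) (13,3/7)]
3. After y ≥ 17: [(13,17) (13,332/19) (6,360/19) (6,17)]
4. After y ≤ 19: [(13,17) (13,332/19) (6,360/19) (6,17)]
5. Canonical ring: [(6,17) (13,17) (13,332/19) (6,360/19)]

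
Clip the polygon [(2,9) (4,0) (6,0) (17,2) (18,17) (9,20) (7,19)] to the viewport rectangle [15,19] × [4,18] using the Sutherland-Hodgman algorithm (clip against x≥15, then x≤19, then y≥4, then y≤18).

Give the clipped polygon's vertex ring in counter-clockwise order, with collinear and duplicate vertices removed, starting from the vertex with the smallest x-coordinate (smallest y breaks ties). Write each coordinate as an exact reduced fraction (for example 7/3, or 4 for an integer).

Clipped polygon: [(15,4) (257/15,4) (18,17) (15,18)]

1. After x ≥ 15: [(15,18/11) (17,2) (18,17) (15,18)]
2. After x ≤ 19: [(15,18/11) (17,2) (18,17) (15,18)]
3. After y ≥ 4: [(15,4) (257/15,4) (18,17) (15,18)]
4. After y ≤ 18: [(15,4) (257/15,4) (18,17) (15,18)]
5. Canonical ring: [(15,4) (257/15,4) (18,17) (15,18)]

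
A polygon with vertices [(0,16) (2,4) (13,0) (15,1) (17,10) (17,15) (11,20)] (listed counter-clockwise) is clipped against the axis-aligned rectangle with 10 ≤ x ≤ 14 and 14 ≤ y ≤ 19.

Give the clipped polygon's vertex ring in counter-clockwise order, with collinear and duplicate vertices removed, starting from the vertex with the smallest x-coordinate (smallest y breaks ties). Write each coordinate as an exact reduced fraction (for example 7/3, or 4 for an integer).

1. After x ≥ 10: [(10,216/11) (10,12/11) (13,0) (15,1) (17,10) (17,15) (11,20)]
2. After x ≤ 14: [(10,216/11) (10,12/11) (13,0) (14,1/2) (14,35/2) (11,20)]
3. After y ≥ 14: [(10,216/11) (10,14) (14,14) (14,35/2) (11,20)]
4. After y ≤ 19: [(10,19) (10,14) (14,14) (14,35/2) (61/5,19)]
5. Canonical ring: [(10,14) (14,14) (14,35/2) (61/5,19) (10,19)]

Clipped polygon: [(10,14) (14,14) (14,35/2) (61/5,19) (10,19)]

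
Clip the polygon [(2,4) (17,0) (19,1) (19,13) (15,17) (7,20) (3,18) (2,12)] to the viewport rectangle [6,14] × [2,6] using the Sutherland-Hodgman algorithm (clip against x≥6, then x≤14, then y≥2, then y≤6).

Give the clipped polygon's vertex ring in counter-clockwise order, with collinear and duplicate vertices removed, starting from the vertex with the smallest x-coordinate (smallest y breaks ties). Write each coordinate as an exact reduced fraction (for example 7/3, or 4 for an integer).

1. After x ≥ 6: [(6,44/15) (17,0) (19,1) (19,13) (15,17) (7,20) (6,39/2)]
2. After x ≤ 14: [(6,44/15) (14,4/5) (14,139/8) (7,20) (6,39/2)]
3. After y ≥ 2: [(6,44/15) (19/2,2) (14,2) (14,139/8) (7,20) (6,39/2)]
4. After y ≤ 6: [(6,6) (6,44/15) (19/2,2) (14,2) (14,6)]
5. Canonical ring: [(6,44/15) (19/2,2) (14,2) (14,6) (6,6)]

Clipped polygon: [(6,44/15) (19/2,2) (14,2) (14,6) (6,6)]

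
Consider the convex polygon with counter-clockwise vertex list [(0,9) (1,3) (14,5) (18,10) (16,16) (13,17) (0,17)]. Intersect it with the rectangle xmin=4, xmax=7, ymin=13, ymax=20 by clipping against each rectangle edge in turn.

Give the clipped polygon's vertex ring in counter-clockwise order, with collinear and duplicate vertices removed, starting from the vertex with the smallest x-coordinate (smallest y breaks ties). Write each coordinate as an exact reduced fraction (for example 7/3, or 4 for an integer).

1. After x ≥ 4: [(4,45/13) (14,5) (18,10) (16,16) (13,17) (4,17)]
2. After x ≤ 7: [(4,45/13) (7,51/13) (7,17) (4,17)]
3. After y ≥ 13: [(4,13) (7,13) (7,17) (4,17)]
4. After y ≤ 20: [(4,13) (7,13) (7,17) (4,17)]
5. Canonical ring: [(4,13) (7,13) (7,17) (4,17)]

Clipped polygon: [(4,13) (7,13) (7,17) (4,17)]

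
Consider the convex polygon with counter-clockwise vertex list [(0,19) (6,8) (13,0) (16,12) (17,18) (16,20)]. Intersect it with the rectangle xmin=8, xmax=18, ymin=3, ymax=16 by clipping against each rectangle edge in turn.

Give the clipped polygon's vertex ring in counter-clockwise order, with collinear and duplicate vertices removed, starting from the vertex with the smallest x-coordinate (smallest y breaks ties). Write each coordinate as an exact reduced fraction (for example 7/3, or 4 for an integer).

1. After x ≥ 8: [(8,39/2) (8,40/7) (13,0) (16,12) (17,18) (16,20)]
2. After x ≤ 18: [(8,39/2) (8,40/7) (13,0) (16,12) (17,18) (16,20)]
3. After y ≥ 3: [(8,39/2) (8,40/7) (83/8,3) (55/4,3) (16,12) (17,18) (16,20)]
4. After y ≤ 16: [(8,16) (8,40/7) (83/8,3) (55/4,3) (16,12) (50/3,16)]
5. Canonical ring: [(8,40/7) (83/8,3) (55/4,3) (16,12) (50/3,16) (8,16)]

Clipped polygon: [(8,40/7) (83/8,3) (55/4,3) (16,12) (50/3,16) (8,16)]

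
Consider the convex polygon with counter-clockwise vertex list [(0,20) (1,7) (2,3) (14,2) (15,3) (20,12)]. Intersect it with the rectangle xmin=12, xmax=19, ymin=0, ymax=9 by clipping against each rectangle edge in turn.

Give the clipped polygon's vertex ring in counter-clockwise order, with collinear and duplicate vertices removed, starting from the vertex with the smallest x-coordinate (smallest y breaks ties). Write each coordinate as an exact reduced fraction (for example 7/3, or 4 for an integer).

Clipped polygon: [(12,13/6) (14,2) (15,3) (55/3,9) (12,9)]

1. After x ≥ 12: [(12,76/5) (12,13/6) (14,2) (15,3) (20,12)]
2. After x ≤ 19: [(19,62/5) (12,76/5) (12,13/6) (14,2) (15,3) (19,51/5)]
3. After y ≥ 0: [(19,62/5) (12,76/5) (12,13/6) (14,2) (15,3) (19,51/5)]
4. After y ≤ 9: [(12,9) (12,13/6) (14,2) (15,3) (55/3,9)]
5. Canonical ring: [(12,13/6) (14,2) (15,3) (55/3,9) (12,9)]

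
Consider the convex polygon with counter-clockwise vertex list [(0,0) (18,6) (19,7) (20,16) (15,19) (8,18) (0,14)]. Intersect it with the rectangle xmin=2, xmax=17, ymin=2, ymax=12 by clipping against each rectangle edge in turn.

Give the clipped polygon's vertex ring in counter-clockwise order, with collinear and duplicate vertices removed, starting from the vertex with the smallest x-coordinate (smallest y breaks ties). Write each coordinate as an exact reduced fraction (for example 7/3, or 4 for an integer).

Clipped polygon: [(2,2) (6,2) (17,17/3) (17,12) (2,12)]

1. After x ≥ 2: [(2,2/3) (18,6) (19,7) (20,16) (15,19) (8,18) (2,15)]
2. After x ≤ 17: [(2,2/3) (17,17/3) (17,89/5) (15,19) (8,18) (2,15)]
3. After y ≥ 2: [(2,2) (6,2) (17,17/3) (17,89/5) (15,19) (8,18) (2,15)]
4. After y ≤ 12: [(2,12) (2,2) (6,2) (17,17/3) (17,12)]
5. Canonical ring: [(2,2) (6,2) (17,17/3) (17,12) (2,12)]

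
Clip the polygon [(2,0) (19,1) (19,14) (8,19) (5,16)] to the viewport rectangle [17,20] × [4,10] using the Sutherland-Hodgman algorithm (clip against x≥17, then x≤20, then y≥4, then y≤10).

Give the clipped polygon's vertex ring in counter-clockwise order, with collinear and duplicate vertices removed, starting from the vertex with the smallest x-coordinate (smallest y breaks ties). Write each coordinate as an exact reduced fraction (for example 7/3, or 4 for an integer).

1. After x ≥ 17: [(17,15/17) (19,1) (19,14) (17,164/11)]
2. After x ≤ 20: [(17,15/17) (19,1) (19,14) (17,164/11)]
3. After y ≥ 4: [(17,4) (19,4) (19,14) (17,164/11)]
4. After y ≤ 10: [(17,10) (17,4) (19,4) (19,10)]
5. Canonical ring: [(17,4) (19,4) (19,10) (17,10)]

Clipped polygon: [(17,4) (19,4) (19,10) (17,10)]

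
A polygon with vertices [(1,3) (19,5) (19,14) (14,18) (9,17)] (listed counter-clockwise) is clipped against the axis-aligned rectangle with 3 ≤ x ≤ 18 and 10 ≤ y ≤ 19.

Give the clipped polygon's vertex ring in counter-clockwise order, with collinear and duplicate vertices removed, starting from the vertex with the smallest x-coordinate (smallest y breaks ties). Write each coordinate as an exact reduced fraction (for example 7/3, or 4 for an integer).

Clipped polygon: [(5,10) (18,10) (18,74/5) (14,18) (9,17)]

1. After x ≥ 3: [(3,13/2) (3,29/9) (19,5) (19,14) (14,18) (9,17)]
2. After x ≤ 18: [(3,13/2) (3,29/9) (18,44/9) (18,74/5) (14,18) (9,17)]
3. After y ≥ 10: [(5,10) (18,10) (18,74/5) (14,18) (9,17)]
4. After y ≤ 19: [(5,10) (18,10) (18,74/5) (14,18) (9,17)]
5. Canonical ring: [(5,10) (18,10) (18,74/5) (14,18) (9,17)]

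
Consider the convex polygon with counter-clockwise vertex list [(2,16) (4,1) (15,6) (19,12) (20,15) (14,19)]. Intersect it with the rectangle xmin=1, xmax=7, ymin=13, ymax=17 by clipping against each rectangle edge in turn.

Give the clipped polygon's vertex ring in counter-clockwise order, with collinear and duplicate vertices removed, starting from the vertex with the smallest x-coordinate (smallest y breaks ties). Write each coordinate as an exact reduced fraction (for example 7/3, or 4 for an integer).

1. After x ≥ 1: [(2,16) (4,1) (15,6) (19,12) (20,15) (14,19)]
2. After x ≤ 7: [(7,69/4) (2,16) (4,1) (7,26/11)]
3. After y ≥ 13: [(7,13) (7,69/4) (2,16) (12/5,13)]
4. After y ≤ 17: [(7,13) (7,17) (6,17) (2,16) (12/5,13)]
5. Canonical ring: [(2,16) (12/5,13) (7,13) (7,17) (6,17)]

Clipped polygon: [(2,16) (12/5,13) (7,13) (7,17) (6,17)]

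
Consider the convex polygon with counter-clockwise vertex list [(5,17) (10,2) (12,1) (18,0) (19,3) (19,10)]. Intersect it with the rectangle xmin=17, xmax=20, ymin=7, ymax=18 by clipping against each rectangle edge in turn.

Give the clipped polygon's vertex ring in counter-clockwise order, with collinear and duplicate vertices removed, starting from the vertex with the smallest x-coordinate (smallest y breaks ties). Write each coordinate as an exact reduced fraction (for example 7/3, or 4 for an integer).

Clipped polygon: [(17,7) (19,7) (19,10) (17,11)]

1. After x ≥ 17: [(17,11) (17,1/6) (18,0) (19,3) (19,10)]
2. After x ≤ 20: [(17,11) (17,1/6) (18,0) (19,3) (19,10)]
3. After y ≥ 7: [(17,11) (17,7) (19,7) (19,10)]
4. After y ≤ 18: [(17,11) (17,7) (19,7) (19,10)]
5. Canonical ring: [(17,7) (19,7) (19,10) (17,11)]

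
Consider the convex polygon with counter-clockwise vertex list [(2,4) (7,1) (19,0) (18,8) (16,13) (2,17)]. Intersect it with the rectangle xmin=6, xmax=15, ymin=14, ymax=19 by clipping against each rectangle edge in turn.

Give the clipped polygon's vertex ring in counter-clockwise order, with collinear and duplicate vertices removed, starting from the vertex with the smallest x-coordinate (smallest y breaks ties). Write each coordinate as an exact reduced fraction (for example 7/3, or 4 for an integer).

1. After x ≥ 6: [(6,8/5) (7,1) (19,0) (18,8) (16,13) (6,111/7)]
2. After x ≤ 15: [(6,8/5) (7,1) (15,1/3) (15,93/7) (6,111/7)]
3. After y ≥ 14: [(6,14) (25/2,14) (6,111/7)]
4. After y ≤ 19: [(6,14) (25/2,14) (6,111/7)]
5. Canonical ring: [(6,14) (25/2,14) (6,111/7)]

Clipped polygon: [(6,14) (25/2,14) (6,111/7)]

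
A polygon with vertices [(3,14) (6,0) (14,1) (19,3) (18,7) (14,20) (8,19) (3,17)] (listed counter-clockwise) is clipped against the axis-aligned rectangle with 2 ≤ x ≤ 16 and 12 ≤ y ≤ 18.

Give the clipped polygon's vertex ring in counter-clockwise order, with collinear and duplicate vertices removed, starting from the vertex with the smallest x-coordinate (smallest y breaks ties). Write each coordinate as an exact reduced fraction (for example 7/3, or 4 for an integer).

1. After x ≥ 2: [(3,14) (6,0) (14,1) (19,3) (18,7) (14,20) (8,19) (3,17)]
2. After x ≤ 16: [(3,14) (6,0) (14,1) (16,9/5) (16,27/2) (14,20) (8,19) (3,17)]
3. After y ≥ 12: [(3,14) (24/7,12) (16,12) (16,27/2) (14,20) (8,19) (3,17)]
4. After y ≤ 18: [(3,14) (24/7,12) (16,12) (16,27/2) (190/13,18) (11/2,18) (3,17)]
5. Canonical ring: [(3,14) (24/7,12) (16,12) (16,27/2) (190/13,18) (11/2,18) (3,17)]

Clipped polygon: [(3,14) (24/7,12) (16,12) (16,27/2) (190/13,18) (11/2,18) (3,17)]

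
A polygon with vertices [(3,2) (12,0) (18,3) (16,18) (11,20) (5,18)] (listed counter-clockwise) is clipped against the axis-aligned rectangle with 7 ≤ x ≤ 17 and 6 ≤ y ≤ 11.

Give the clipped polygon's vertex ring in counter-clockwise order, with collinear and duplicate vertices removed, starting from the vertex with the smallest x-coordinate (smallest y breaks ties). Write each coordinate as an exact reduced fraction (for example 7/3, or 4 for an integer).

1. After x ≥ 7: [(7,10/9) (12,0) (18,3) (16,18) (11,20) (7,56/3)]
2. After x ≤ 17: [(7,10/9) (12,0) (17,5/2) (17,21/2) (16,18) (11,20) (7,56/3)]
3. After y ≥ 6: [(7,6) (17,6) (17,21/2) (16,18) (11,20) (7,56/3)]
4. After y ≤ 11: [(7,11) (7,6) (17,6) (17,21/2) (254/15,11)]
5. Canonical ring: [(7,6) (17,6) (17,21/2) (254/15,11) (7,11)]

Clipped polygon: [(7,6) (17,6) (17,21/2) (254/15,11) (7,11)]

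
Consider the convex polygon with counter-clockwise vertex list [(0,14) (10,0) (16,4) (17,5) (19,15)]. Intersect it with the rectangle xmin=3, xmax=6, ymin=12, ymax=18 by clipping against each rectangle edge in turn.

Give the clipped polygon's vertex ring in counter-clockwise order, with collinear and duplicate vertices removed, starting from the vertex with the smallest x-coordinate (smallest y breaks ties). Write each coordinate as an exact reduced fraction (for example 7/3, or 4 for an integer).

1. After x ≥ 3: [(3,269/19) (3,49/5) (10,0) (16,4) (17,5) (19,15)]
2. After x ≤ 6: [(6,272/19) (3,269/19) (3,49/5) (6,28/5)]
3. After y ≥ 12: [(6,12) (6,272/19) (3,269/19) (3,12)]
4. After y ≤ 18: [(6,12) (6,272/19) (3,269/19) (3,12)]
5. Canonical ring: [(3,12) (6,12) (6,272/19) (3,269/19)]

Clipped polygon: [(3,12) (6,12) (6,272/19) (3,269/19)]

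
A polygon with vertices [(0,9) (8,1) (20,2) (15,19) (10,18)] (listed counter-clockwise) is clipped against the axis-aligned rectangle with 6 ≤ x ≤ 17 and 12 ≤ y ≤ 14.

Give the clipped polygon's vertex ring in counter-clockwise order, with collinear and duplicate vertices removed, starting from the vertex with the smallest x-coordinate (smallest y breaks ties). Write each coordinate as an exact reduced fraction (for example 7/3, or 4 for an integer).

1. After x ≥ 6: [(6,72/5) (6,3) (8,1) (20,2) (15,19) (10,18)]
2. After x ≤ 17: [(6,72/5) (6,3) (8,1) (17,7/4) (17,61/5) (15,19) (10,18)]
3. After y ≥ 12: [(6,72/5) (6,12) (17,12) (17,61/5) (15,19) (10,18)]
4. After y ≤ 14: [(6,14) (6,12) (17,12) (17,61/5) (280/17,14)]
5. Canonical ring: [(6,12) (17,12) (17,61/5) (280/17,14) (6,14)]

Clipped polygon: [(6,12) (17,12) (17,61/5) (280/17,14) (6,14)]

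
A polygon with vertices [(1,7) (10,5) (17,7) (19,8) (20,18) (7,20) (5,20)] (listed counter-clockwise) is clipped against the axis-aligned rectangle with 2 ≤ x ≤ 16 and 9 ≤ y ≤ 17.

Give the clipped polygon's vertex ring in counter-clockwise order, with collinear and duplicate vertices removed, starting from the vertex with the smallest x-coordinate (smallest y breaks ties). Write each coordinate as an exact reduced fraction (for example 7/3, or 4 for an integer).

Clipped polygon: [(2,9) (16,9) (16,17) (53/13,17) (2,41/4)]

1. After x ≥ 2: [(2,41/4) (2,61/9) (10,5) (17,7) (19,8) (20,18) (7,20) (5,20)]
2. After x ≤ 16: [(2,41/4) (2,61/9) (10,5) (16,47/7) (16,242/13) (7,20) (5,20)]
3. After y ≥ 9: [(2,41/4) (2,9) (16,9) (16,242/13) (7,20) (5,20)]
4. After y ≤ 17: [(53/13,17) (2,41/4) (2,9) (16,9) (16,17)]
5. Canonical ring: [(2,9) (16,9) (16,17) (53/13,17) (2,41/4)]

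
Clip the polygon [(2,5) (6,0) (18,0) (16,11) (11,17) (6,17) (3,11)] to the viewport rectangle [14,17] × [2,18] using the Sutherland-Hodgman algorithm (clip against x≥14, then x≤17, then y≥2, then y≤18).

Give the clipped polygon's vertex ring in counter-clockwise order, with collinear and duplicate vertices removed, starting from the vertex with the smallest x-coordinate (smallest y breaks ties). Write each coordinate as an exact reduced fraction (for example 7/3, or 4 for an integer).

Clipped polygon: [(14,2) (17,2) (17,11/2) (16,11) (14,67/5)]

1. After x ≥ 14: [(14,0) (18,0) (16,11) (14,67/5)]
2. After x ≤ 17: [(14,0) (17,0) (17,11/2) (16,11) (14,67/5)]
3. After y ≥ 2: [(14,2) (17,2) (17,11/2) (16,11) (14,67/5)]
4. After y ≤ 18: [(14,2) (17,2) (17,11/2) (16,11) (14,67/5)]
5. Canonical ring: [(14,2) (17,2) (17,11/2) (16,11) (14,67/5)]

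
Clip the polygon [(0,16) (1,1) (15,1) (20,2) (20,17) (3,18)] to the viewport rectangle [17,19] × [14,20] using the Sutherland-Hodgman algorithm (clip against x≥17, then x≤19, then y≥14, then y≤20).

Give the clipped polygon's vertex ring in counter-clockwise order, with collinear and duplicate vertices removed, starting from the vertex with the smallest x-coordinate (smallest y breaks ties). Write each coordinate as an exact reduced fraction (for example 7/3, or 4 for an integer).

Clipped polygon: [(17,14) (19,14) (19,290/17) (17,292/17)]

1. After x ≥ 17: [(17,7/5) (20,2) (20,17) (17,292/17)]
2. After x ≤ 19: [(17,7/5) (19,9/5) (19,290/17) (17,292/17)]
3. After y ≥ 14: [(17,14) (19,14) (19,290/17) (17,292/17)]
4. After y ≤ 20: [(17,14) (19,14) (19,290/17) (17,292/17)]
5. Canonical ring: [(17,14) (19,14) (19,290/17) (17,292/17)]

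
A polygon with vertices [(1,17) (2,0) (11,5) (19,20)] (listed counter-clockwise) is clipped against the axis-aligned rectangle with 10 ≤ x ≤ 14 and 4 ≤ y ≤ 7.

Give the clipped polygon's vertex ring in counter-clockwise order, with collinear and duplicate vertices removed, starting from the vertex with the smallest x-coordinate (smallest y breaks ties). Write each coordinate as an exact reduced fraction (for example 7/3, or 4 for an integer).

Clipped polygon: [(10,40/9) (11,5) (181/15,7) (10,7)]

1. After x ≥ 10: [(10,37/2) (10,40/9) (11,5) (19,20)]
2. After x ≤ 14: [(14,115/6) (10,37/2) (10,40/9) (11,5) (14,85/8)]
3. After y ≥ 4: [(14,115/6) (10,37/2) (10,40/9) (11,5) (14,85/8)]
4. After y ≤ 7: [(10,7) (10,40/9) (11,5) (181/15,7)]
5. Canonical ring: [(10,40/9) (11,5) (181/15,7) (10,7)]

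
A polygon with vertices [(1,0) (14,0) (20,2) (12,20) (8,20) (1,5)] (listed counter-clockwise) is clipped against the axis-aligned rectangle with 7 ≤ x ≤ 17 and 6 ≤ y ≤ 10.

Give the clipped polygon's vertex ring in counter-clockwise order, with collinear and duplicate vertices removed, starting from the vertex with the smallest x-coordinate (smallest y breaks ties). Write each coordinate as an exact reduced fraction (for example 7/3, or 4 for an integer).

1. After x ≥ 7: [(7,0) (14,0) (20,2) (12,20) (8,20) (7,125/7)]
2. After x ≤ 17: [(7,0) (14,0) (17,1) (17,35/4) (12,20) (8,20) (7,125/7)]
3. After y ≥ 6: [(7,6) (17,6) (17,35/4) (12,20) (8,20) (7,125/7)]
4. After y ≤ 10: [(7,10) (7,6) (17,6) (17,35/4) (148/9,10)]
5. Canonical ring: [(7,6) (17,6) (17,35/4) (148/9,10) (7,10)]

Clipped polygon: [(7,6) (17,6) (17,35/4) (148/9,10) (7,10)]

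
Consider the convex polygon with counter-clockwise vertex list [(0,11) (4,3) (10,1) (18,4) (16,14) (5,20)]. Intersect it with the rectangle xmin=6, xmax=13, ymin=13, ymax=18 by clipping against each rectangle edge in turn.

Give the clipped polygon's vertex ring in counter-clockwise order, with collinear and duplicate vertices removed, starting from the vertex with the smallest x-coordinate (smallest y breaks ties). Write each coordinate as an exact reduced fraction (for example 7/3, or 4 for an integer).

Clipped polygon: [(6,13) (13,13) (13,172/11) (26/3,18) (6,18)]

1. After x ≥ 6: [(6,7/3) (10,1) (18,4) (16,14) (6,214/11)]
2. After x ≤ 13: [(6,7/3) (10,1) (13,17/8) (13,172/11) (6,214/11)]
3. After y ≥ 13: [(6,13) (13,13) (13,172/11) (6,214/11)]
4. After y ≤ 18: [(6,18) (6,13) (13,13) (13,172/11) (26/3,18)]
5. Canonical ring: [(6,13) (13,13) (13,172/11) (26/3,18) (6,18)]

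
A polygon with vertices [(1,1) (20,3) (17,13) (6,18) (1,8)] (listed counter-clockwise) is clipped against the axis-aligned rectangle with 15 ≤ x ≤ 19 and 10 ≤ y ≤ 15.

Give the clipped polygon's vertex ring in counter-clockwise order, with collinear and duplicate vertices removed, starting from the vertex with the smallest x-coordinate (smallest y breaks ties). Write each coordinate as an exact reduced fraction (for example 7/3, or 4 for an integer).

1. After x ≥ 15: [(15,47/19) (20,3) (17,13) (15,153/11)]
2. After x ≤ 19: [(15,47/19) (19,55/19) (19,19/3) (17,13) (15,153/11)]
3. After y ≥ 10: [(15,10) (179/10,10) (17,13) (15,153/11)]
4. After y ≤ 15: [(15,10) (179/10,10) (17,13) (15,153/11)]
5. Canonical ring: [(15,10) (179/10,10) (17,13) (15,153/11)]

Clipped polygon: [(15,10) (179/10,10) (17,13) (15,153/11)]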